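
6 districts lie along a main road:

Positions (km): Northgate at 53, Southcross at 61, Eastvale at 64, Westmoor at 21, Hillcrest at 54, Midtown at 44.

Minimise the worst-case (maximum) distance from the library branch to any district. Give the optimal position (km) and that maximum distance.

The 1-center on a line is the midpoint of the two extreme points: leftmost at 21, rightmost at 64.
Optimal location = (21 + 64)/2 = 42.5; maximum distance = (64 − 21)/2 = 21.5.

location 42.5, max distance 21.5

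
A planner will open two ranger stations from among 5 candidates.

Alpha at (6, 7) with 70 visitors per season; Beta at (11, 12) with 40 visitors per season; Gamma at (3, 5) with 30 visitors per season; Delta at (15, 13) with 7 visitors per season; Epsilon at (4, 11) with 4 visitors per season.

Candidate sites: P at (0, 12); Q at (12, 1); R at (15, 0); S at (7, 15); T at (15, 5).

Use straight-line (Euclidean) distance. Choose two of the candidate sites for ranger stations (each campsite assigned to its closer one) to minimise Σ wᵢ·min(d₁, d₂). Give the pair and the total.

Evaluate every pair (each demand assigned to the nearer of the two):
  {P, S}: total = 1049.4
  {Q, S}: total = 1137.5
  {S, T}: total = 1163.5
  {R, S}: total = 1165.2
  {P, T}: total = 1170.2
  {Q, T}: total = 1318.0
  {P, Q}: total = 1318.3
  {P, R}: total = 1322.7
  {R, T}: total = 1434.0
  {Q, R}: total = 1469.1
Best pair: {P, S} with total 1049.4.

{P, S}, total 1049.4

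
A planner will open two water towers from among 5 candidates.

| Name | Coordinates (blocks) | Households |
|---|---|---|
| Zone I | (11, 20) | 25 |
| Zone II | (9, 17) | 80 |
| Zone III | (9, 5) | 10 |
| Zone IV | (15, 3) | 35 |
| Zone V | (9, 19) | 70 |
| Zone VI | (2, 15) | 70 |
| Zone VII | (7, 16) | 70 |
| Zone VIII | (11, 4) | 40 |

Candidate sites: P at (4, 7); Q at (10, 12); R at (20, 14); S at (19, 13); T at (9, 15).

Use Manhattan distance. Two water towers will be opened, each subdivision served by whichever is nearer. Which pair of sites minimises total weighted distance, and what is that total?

{Q, T}, total 2245

Evaluate every pair (each demand assigned to the nearer of the two):
  {Q, T}: total = 2245
  {P, T}: total = 2310
  {S, T}: total = 2425
  {R, T}: total = 2495
  {P, Q}: total = 3375
  {Q, R}: total = 3455
  {Q, S}: total = 3455
  {P, S}: total = 5115
  {P, R}: total = 5150
  {R, S}: total = 6345
Best pair: {Q, T} with total 2245.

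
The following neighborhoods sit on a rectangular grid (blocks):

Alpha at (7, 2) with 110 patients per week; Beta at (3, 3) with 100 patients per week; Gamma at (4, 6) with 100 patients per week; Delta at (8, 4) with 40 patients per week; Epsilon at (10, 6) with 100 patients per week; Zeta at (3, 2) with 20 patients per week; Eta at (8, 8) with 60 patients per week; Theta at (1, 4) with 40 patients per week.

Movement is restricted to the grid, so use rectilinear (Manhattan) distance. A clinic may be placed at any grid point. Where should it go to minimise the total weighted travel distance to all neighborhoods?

(7, 4)

Manhattan distance separates: Σwᵢ(|x−xᵢ|+|y−yᵢ|) = Σwᵢ|x−xᵢ| + Σwᵢ|y−yᵢ|, so x and y are optimised independently as 1-D weighted medians.
Total weight W = 570; half = 285.
x-coordinate, sorted with cumulative weight:
  x=1 (Theta, w=40) cum 40
  x=3 (Beta, w=100) cum 140
  x=3 (Zeta, w=20) cum 160
  x=4 (Gamma, w=100) cum 260
  x=7 (Alpha, w=110) cum 370  ← median
  x=8 (Delta, w=40) cum 410
  x=8 (Eta, w=60) cum 470
  x=10 (Epsilon, w=100) cum 570
⇒ x* = 7
y-coordinate, sorted with cumulative weight:
  y=2 (Alpha, w=110) cum 110
  y=2 (Zeta, w=20) cum 130
  y=3 (Beta, w=100) cum 230
  y=4 (Delta, w=40) cum 270
  y=4 (Theta, w=40) cum 310  ← median
  y=6 (Gamma, w=100) cum 410
  y=6 (Epsilon, w=100) cum 510
  y=8 (Eta, w=60) cum 570
⇒ y* = 4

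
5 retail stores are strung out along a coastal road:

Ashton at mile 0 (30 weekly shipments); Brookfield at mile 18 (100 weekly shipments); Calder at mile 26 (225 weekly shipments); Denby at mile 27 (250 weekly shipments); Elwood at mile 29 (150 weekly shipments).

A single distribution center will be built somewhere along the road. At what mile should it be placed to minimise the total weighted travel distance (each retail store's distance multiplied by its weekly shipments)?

x = 27

For a sum of weighted absolute distances on a line, the optimum is the weighted median (not the mean). Total weight W = 755; half-weight = 377.5.
Sort by position and accumulate weight:
  mile 0 (Ashton, w=30) → cum 30
  mile 18 (Brookfield, w=100) → cum 130
  mile 26 (Calder, w=225) → cum 355
  mile 27 (Denby, w=250) → cum 605  ≥ 377.5 → median here
  mile 29 (Elwood, w=150) → cum 755
Optimal location: mile 27.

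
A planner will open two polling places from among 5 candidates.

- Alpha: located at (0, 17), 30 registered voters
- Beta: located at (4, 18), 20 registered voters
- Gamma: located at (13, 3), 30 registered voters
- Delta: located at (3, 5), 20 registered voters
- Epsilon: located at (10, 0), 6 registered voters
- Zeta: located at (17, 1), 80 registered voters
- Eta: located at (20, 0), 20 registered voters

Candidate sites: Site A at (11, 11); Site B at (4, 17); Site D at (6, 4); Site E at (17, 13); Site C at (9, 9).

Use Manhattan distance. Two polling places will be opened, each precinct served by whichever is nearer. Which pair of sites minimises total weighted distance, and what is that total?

{Site B, Site D}, total 1988

Evaluate every pair (each demand assigned to the nearer of the two):
  {Site B, Site D}: total = 1988
  {Site B, Site E}: total = 2220
  {Site B, Site C}: total = 2380
  {Site A, Site B}: total = 2452
  {Site D, Site E}: total = 2538
  {Site E, Site C}: total = 2630
  {Site A, Site D}: total = 2638
  {Site D, Site C}: total = 2638
  {Site A, Site E}: total = 2722
  {Site A, Site C}: total = 3030
Best pair: {Site B, Site D} with total 1988.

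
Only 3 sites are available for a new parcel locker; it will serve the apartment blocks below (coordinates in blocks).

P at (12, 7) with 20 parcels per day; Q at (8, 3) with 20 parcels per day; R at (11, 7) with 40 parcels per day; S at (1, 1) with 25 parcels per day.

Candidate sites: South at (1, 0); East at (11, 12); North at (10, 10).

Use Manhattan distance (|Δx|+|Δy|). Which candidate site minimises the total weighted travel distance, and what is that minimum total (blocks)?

Total weighted distance at each candidate:
  South (1, 0): total = 1265
  East (11, 12): total = 1085
  North (10, 10): total = 890
Minimum is at North with total 890 blocks.

North, total 890 blocks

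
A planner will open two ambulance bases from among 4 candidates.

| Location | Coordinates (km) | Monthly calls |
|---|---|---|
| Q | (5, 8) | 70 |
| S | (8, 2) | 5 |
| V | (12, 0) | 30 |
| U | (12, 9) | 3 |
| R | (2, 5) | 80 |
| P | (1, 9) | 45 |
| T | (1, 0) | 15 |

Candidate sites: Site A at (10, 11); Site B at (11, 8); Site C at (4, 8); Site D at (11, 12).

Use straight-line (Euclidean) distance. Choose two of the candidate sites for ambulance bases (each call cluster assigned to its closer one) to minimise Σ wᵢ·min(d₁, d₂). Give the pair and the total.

{Site B, Site C}, total 908.6

Evaluate every pair (each demand assigned to the nearer of the two):
  {Site B, Site C}: total = 908.6
  {Site A, Site C}: total = 1008.9
  {Site C, Site D}: total = 1013.9
  {Site A, Site B}: total = 2053.7
  {Site B, Site D}: total = 2102.9
  {Site A, Site D}: total = 2226.2
Best pair: {Site B, Site C} with total 908.6.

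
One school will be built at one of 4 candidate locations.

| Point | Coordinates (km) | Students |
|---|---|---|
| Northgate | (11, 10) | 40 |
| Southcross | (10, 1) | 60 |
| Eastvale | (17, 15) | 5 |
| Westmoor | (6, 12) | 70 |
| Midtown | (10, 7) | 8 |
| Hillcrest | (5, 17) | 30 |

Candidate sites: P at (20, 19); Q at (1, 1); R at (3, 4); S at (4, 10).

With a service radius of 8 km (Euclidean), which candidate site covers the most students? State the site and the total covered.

S, covering 148

Coverage radius r = 8 km; a point is covered iff (Δx)²+(Δy)² ≤ 8² = 64.
  P (20, 19): covers {Eastvale} → 5
  Q (1, 1): covers {none} → 0
  R (3, 4): covers {Southcross, Midtown} → 68
  S (4, 10): covers {Northgate, Westmoor, Midtown, Hillcrest} → 148
Maximum coverage at S: 148 students.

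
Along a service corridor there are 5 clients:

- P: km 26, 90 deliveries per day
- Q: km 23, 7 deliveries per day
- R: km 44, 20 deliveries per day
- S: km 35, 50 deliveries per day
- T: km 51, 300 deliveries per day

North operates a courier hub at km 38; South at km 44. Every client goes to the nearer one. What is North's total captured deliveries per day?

The indifferent point is the midpoint (38+44)/2 = 41; clients left of it (closer to North at 38) go to North, those right go to South.
  Q at 23 (w=7) → North
  P at 26 (w=90) → North
  S at 35 (w=50) → North
  R at 44 (w=20) → South
  T at 51 (w=300) → South
North captures 147; South captures 320.

147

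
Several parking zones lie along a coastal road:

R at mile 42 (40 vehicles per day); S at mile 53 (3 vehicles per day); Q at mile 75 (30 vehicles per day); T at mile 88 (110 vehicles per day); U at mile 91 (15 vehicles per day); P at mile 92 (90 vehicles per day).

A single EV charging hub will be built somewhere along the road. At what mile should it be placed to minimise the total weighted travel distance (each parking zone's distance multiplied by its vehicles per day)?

x = 88

For a sum of weighted absolute distances on a line, the optimum is the weighted median (not the mean). Total weight W = 288; half-weight = 144.
Sort by position and accumulate weight:
  mile 42 (R, w=40) → cum 40
  mile 53 (S, w=3) → cum 43
  mile 75 (Q, w=30) → cum 73
  mile 88 (T, w=110) → cum 183  ≥ 144 → median here
  mile 91 (U, w=15) → cum 198
  mile 92 (P, w=90) → cum 288
Optimal location: mile 88.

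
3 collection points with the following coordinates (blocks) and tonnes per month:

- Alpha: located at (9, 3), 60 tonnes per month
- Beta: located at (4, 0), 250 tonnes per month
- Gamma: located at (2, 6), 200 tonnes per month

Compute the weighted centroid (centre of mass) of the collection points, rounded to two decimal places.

(3.80, 2.71)

The minimiser of Σwᵢ‖p−pᵢ‖² is the weighted centroid p* = (Σwᵢpᵢ)/(Σwᵢ).
Σwᵢ = 510.
Σwᵢxᵢ = 60·9 + 250·4 + 200·2 = 1940.
Σwᵢyᵢ = 60·3 + 250·0 + 200·6 = 1380.
x* = 1940/510 = 3.80, y* = 1380/510 = 2.71.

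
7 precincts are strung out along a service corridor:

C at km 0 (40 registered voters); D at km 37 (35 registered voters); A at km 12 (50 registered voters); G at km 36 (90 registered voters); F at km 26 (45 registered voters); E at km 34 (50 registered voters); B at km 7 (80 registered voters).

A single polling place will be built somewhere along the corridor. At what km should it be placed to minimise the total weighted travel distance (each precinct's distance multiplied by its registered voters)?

For a sum of weighted absolute distances on a line, the optimum is the weighted median (not the mean). Total weight W = 390; half-weight = 195.
Sort by position and accumulate weight:
  km 0 (C, w=40) → cum 40
  km 7 (B, w=80) → cum 120
  km 12 (A, w=50) → cum 170
  km 26 (F, w=45) → cum 215  ≥ 195 → median here
  km 34 (E, w=50) → cum 265
  km 36 (G, w=90) → cum 355
  km 37 (D, w=35) → cum 390
Optimal location: km 26.

x = 26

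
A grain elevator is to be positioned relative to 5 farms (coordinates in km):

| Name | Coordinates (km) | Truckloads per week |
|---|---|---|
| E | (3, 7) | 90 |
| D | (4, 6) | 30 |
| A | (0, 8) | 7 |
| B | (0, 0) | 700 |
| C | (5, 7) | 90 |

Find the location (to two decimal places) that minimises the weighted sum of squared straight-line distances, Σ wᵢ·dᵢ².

The minimiser of Σwᵢ‖p−pᵢ‖² is the weighted centroid p* = (Σwᵢpᵢ)/(Σwᵢ).
Σwᵢ = 917.
Σwᵢxᵢ = 90·3 + 30·4 + 7·0 + 700·0 + 90·5 = 840.
Σwᵢyᵢ = 90·7 + 30·6 + 7·8 + 700·0 + 90·7 = 1496.
x* = 840/917 = 0.92, y* = 1496/917 = 1.63.

(0.92, 1.63)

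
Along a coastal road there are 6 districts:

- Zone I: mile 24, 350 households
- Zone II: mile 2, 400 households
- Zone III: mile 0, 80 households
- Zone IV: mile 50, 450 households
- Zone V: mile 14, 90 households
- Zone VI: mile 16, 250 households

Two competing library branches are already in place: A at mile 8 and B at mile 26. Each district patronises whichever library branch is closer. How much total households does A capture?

820

The indifferent point is the midpoint (8+26)/2 = 17; districts left of it (closer to A at 8) go to A, those right go to B.
  Zone III at 0 (w=80) → A
  Zone II at 2 (w=400) → A
  Zone V at 14 (w=90) → A
  Zone VI at 16 (w=250) → A
  Zone I at 24 (w=350) → B
  Zone IV at 50 (w=450) → B
A captures 820; B captures 800.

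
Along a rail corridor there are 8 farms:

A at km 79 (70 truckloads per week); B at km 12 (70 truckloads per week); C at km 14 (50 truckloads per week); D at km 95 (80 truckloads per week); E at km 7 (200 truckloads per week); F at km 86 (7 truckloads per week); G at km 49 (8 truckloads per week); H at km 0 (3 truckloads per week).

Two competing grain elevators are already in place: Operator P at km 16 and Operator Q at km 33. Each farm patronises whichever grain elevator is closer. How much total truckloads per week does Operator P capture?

The indifferent point is the midpoint (16+33)/2 = 24.5; farms left of it (closer to Operator P at 16) go to Operator P, those right go to Operator Q.
  H at 0 (w=3) → Operator P
  E at 7 (w=200) → Operator P
  B at 12 (w=70) → Operator P
  C at 14 (w=50) → Operator P
  G at 49 (w=8) → Operator Q
  A at 79 (w=70) → Operator Q
  F at 86 (w=7) → Operator Q
  D at 95 (w=80) → Operator Q
Operator P captures 323; Operator Q captures 165.

323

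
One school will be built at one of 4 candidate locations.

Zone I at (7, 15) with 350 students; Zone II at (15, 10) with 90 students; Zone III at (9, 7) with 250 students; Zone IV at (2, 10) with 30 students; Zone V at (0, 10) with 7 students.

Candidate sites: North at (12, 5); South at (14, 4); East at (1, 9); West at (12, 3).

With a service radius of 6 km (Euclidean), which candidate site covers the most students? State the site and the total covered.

North, covering 340

Coverage radius r = 6 km; a point is covered iff (Δx)²+(Δy)² ≤ 6² = 36.
  North (12, 5): covers {Zone II, Zone III} → 340
  South (14, 4): covers {Zone III} → 250
  East (1, 9): covers {Zone IV, Zone V} → 37
  West (12, 3): covers {Zone III} → 250
Maximum coverage at North: 340 students.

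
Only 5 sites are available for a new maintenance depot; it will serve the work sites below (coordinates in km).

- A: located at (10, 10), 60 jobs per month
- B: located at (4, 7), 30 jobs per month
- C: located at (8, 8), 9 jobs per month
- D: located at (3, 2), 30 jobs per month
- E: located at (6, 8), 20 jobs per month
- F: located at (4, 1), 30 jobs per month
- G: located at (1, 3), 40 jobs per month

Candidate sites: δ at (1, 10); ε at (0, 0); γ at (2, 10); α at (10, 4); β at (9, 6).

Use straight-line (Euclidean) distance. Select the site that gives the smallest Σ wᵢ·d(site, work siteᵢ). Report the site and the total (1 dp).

β, total 1262.8 km

Total weighted distance at each candidate:
  δ (1, 10): total = 1652.5
  ε (0, 0): total = 1750.6
  γ (2, 10): total = 1535.8
  α (10, 4): total = 1496.5
  β (9, 6): total = 1262.8
Minimum is at β with total 1262.8 km.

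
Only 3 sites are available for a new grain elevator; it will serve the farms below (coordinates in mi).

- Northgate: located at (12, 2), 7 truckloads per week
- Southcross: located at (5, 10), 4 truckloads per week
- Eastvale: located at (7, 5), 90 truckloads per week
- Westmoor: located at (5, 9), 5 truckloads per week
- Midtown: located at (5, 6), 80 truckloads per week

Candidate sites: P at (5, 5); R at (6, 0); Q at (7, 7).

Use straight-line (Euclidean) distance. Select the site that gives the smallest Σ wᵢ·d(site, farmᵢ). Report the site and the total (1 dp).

Total weighted distance at each candidate:
  P (5, 5): total = 353.3
  R (6, 0): total = 1075.3
  Q (7, 7): total = 436.9
Minimum is at P with total 353.3 mi.

P, total 353.3 mi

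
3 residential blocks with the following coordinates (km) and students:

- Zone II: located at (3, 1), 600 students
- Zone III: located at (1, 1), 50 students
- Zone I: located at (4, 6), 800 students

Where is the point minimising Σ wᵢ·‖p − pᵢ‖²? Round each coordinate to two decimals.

(3.48, 3.76)

The minimiser of Σwᵢ‖p−pᵢ‖² is the weighted centroid p* = (Σwᵢpᵢ)/(Σwᵢ).
Σwᵢ = 1450.
Σwᵢxᵢ = 600·3 + 50·1 + 800·4 = 5050.
Σwᵢyᵢ = 600·1 + 50·1 + 800·6 = 5450.
x* = 5050/1450 = 3.48, y* = 5450/1450 = 3.76.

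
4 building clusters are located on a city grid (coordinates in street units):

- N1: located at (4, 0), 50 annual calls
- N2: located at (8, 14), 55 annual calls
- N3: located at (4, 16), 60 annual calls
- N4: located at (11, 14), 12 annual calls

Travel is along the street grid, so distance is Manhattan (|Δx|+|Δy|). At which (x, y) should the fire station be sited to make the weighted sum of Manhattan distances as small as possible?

(4, 14)

Manhattan distance separates: Σwᵢ(|x−xᵢ|+|y−yᵢ|) = Σwᵢ|x−xᵢ| + Σwᵢ|y−yᵢ|, so x and y are optimised independently as 1-D weighted medians.
Total weight W = 177; half = 88.5.
x-coordinate, sorted with cumulative weight:
  x=4 (N1, w=50) cum 50
  x=4 (N3, w=60) cum 110  ← median
  x=8 (N2, w=55) cum 165
  x=11 (N4, w=12) cum 177
⇒ x* = 4
y-coordinate, sorted with cumulative weight:
  y=0 (N1, w=50) cum 50
  y=14 (N2, w=55) cum 105  ← median
  y=14 (N4, w=12) cum 117
  y=16 (N3, w=60) cum 177
⇒ y* = 14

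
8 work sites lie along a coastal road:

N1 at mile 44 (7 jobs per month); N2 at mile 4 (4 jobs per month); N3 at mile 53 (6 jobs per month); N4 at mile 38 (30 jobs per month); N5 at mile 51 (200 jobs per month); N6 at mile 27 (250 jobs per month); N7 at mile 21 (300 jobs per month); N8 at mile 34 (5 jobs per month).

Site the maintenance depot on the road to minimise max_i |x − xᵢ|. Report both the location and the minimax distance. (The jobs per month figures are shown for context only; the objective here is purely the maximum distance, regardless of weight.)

The 1-center on a line is the midpoint of the two extreme points: leftmost at 4, rightmost at 53.
Optimal location = (4 + 53)/2 = 28.5; maximum distance = (53 − 4)/2 = 24.5.

location 28.5, max distance 24.5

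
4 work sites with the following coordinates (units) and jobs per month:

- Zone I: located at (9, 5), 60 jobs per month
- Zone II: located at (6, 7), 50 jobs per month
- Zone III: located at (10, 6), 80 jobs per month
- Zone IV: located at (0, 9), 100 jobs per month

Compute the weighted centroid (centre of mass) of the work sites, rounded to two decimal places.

(5.66, 7.00)

The minimiser of Σwᵢ‖p−pᵢ‖² is the weighted centroid p* = (Σwᵢpᵢ)/(Σwᵢ).
Σwᵢ = 290.
Σwᵢxᵢ = 60·9 + 50·6 + 80·10 + 100·0 = 1640.
Σwᵢyᵢ = 60·5 + 50·7 + 80·6 + 100·9 = 2030.
x* = 1640/290 = 5.66, y* = 2030/290 = 7.00.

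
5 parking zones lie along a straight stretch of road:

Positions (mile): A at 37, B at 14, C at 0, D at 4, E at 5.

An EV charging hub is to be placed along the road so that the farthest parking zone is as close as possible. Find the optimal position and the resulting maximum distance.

location 18.5, max distance 18.5

The 1-center on a line is the midpoint of the two extreme points: leftmost at 0, rightmost at 37.
Optimal location = (0 + 37)/2 = 18.5; maximum distance = (37 − 0)/2 = 18.5.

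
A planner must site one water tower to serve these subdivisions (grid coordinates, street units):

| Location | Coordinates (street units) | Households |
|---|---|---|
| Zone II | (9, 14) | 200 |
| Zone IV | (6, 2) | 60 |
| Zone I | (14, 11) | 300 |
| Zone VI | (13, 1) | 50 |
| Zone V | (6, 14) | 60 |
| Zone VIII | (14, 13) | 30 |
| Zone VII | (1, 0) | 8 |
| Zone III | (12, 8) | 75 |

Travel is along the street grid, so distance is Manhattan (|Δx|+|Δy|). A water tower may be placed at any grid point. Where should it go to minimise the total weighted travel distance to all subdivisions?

Manhattan distance separates: Σwᵢ(|x−xᵢ|+|y−yᵢ|) = Σwᵢ|x−xᵢ| + Σwᵢ|y−yᵢ|, so x and y are optimised independently as 1-D weighted medians.
Total weight W = 783; half = 391.5.
x-coordinate, sorted with cumulative weight:
  x=1 (Zone VII, w=8) cum 8
  x=6 (Zone IV, w=60) cum 68
  x=6 (Zone V, w=60) cum 128
  x=9 (Zone II, w=200) cum 328
  x=12 (Zone III, w=75) cum 403  ← median
  x=13 (Zone VI, w=50) cum 453
  x=14 (Zone I, w=300) cum 753
  x=14 (Zone VIII, w=30) cum 783
⇒ x* = 12
y-coordinate, sorted with cumulative weight:
  y=0 (Zone VII, w=8) cum 8
  y=1 (Zone VI, w=50) cum 58
  y=2 (Zone IV, w=60) cum 118
  y=8 (Zone III, w=75) cum 193
  y=11 (Zone I, w=300) cum 493  ← median
  y=13 (Zone VIII, w=30) cum 523
  y=14 (Zone II, w=200) cum 723
  y=14 (Zone V, w=60) cum 783
⇒ y* = 11

(12, 11)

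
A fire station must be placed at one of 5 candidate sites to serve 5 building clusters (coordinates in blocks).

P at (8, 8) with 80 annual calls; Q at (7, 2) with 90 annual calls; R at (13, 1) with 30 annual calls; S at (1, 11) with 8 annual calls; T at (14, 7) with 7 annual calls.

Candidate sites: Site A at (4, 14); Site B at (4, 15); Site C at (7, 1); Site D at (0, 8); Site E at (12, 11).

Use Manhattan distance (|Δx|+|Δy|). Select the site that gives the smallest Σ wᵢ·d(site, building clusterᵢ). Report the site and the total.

Site C, total 1129 blocks

Total weighted distance at each candidate:
  Site A (4, 14): total = 2977
  Site B (4, 15): total = 3192
  Site C (7, 1): total = 1129
  Site D (0, 8): total = 2547
  Site E (12, 11): total = 2280
Minimum is at Site C with total 1129 blocks.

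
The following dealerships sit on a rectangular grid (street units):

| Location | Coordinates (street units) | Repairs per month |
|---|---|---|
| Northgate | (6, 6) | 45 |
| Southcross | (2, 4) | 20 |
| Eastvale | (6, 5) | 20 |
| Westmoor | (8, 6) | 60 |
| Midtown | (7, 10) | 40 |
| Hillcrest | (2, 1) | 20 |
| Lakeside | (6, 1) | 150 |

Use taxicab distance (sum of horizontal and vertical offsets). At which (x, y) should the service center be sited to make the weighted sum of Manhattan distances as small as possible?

(6, 4)

Manhattan distance separates: Σwᵢ(|x−xᵢ|+|y−yᵢ|) = Σwᵢ|x−xᵢ| + Σwᵢ|y−yᵢ|, so x and y are optimised independently as 1-D weighted medians.
Total weight W = 355; half = 177.5.
x-coordinate, sorted with cumulative weight:
  x=2 (Southcross, w=20) cum 20
  x=2 (Hillcrest, w=20) cum 40
  x=6 (Northgate, w=45) cum 85
  x=6 (Eastvale, w=20) cum 105
  x=6 (Lakeside, w=150) cum 255  ← median
  x=7 (Midtown, w=40) cum 295
  x=8 (Westmoor, w=60) cum 355
⇒ x* = 6
y-coordinate, sorted with cumulative weight:
  y=1 (Hillcrest, w=20) cum 20
  y=1 (Lakeside, w=150) cum 170
  y=4 (Southcross, w=20) cum 190  ← median
  y=5 (Eastvale, w=20) cum 210
  y=6 (Northgate, w=45) cum 255
  y=6 (Westmoor, w=60) cum 315
  y=10 (Midtown, w=40) cum 355
⇒ y* = 4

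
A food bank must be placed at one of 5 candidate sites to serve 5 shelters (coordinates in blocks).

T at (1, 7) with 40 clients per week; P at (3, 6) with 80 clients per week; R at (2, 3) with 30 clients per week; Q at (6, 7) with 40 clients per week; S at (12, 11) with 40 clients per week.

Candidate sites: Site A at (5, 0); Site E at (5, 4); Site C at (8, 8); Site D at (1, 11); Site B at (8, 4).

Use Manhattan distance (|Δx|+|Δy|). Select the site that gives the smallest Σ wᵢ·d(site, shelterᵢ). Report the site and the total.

Site E, total 1440 blocks

Total weighted distance at each candidate:
  Site A (5, 0): total = 2300
  Site E (5, 4): total = 1440
  Site C (8, 8): total = 1610
  Site D (1, 11): total = 1790
  Site B (8, 4): total = 1810
Minimum is at Site E with total 1440 blocks.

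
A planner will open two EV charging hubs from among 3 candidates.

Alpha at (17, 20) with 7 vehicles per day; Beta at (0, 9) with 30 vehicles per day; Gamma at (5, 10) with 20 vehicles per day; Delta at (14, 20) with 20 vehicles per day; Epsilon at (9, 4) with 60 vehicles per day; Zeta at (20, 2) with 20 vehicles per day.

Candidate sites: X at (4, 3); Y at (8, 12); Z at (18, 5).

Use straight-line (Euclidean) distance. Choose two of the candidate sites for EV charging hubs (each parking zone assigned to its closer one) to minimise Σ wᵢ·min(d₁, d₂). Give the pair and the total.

Evaluate every pair (each demand assigned to the nearer of the two):
  {X, Z}: total = 1151.5
  {Y, Z}: total = 1168.6
  {X, Y}: total = 1191.1
Best pair: {X, Z} with total 1151.5.

{X, Z}, total 1151.5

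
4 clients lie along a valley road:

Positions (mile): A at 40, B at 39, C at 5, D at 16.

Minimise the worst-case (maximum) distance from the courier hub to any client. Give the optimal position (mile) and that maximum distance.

The 1-center on a line is the midpoint of the two extreme points: leftmost at 5, rightmost at 40.
Optimal location = (5 + 40)/2 = 22.5; maximum distance = (40 − 5)/2 = 17.5.

location 22.5, max distance 17.5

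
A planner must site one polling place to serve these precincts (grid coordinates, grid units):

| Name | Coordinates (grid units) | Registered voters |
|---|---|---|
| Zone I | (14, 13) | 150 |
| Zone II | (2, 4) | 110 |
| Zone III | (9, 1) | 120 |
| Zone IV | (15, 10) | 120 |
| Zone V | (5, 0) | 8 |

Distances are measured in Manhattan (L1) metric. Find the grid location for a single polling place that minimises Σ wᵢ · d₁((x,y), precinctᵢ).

Manhattan distance separates: Σwᵢ(|x−xᵢ|+|y−yᵢ|) = Σwᵢ|x−xᵢ| + Σwᵢ|y−yᵢ|, so x and y are optimised independently as 1-D weighted medians.
Total weight W = 508; half = 254.
x-coordinate, sorted with cumulative weight:
  x=2 (Zone II, w=110) cum 110
  x=5 (Zone V, w=8) cum 118
  x=9 (Zone III, w=120) cum 238
  x=14 (Zone I, w=150) cum 388  ← median
  x=15 (Zone IV, w=120) cum 508
⇒ x* = 14
y-coordinate, sorted with cumulative weight:
  y=0 (Zone V, w=8) cum 8
  y=1 (Zone III, w=120) cum 128
  y=4 (Zone II, w=110) cum 238
  y=10 (Zone IV, w=120) cum 358  ← median
  y=13 (Zone I, w=150) cum 508
⇒ y* = 10

(14, 10)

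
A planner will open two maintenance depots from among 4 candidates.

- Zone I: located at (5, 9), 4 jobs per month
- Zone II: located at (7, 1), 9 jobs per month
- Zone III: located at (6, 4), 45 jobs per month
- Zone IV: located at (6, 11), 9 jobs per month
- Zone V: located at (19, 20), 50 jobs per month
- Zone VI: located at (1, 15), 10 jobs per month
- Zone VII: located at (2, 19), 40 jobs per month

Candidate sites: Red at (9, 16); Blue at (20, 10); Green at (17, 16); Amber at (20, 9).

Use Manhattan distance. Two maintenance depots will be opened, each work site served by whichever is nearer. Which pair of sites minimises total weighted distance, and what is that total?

{Red, Green}, total 1734

Evaluate every pair (each demand assigned to the nearer of the two):
  {Red, Green}: total = 1734
  {Red, Blue}: total = 1984
  {Red, Amber}: total = 2034
  {Green, Amber}: total = 2438
  {Blue, Green}: total = 2487
  {Blue, Amber}: total = 3109
Best pair: {Red, Green} with total 1734.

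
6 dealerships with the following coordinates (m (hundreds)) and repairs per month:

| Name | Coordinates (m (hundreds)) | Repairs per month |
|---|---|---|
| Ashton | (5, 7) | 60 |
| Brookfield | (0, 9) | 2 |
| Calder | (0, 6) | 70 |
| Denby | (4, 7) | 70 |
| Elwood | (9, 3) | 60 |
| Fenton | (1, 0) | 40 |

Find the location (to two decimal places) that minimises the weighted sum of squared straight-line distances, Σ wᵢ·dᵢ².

The minimiser of Σwᵢ‖p−pᵢ‖² is the weighted centroid p* = (Σwᵢpᵢ)/(Σwᵢ).
Σwᵢ = 302.
Σwᵢxᵢ = 60·5 + 2·0 + 70·0 + 70·4 + 60·9 + 40·1 = 1160.
Σwᵢyᵢ = 60·7 + 2·9 + 70·6 + 70·7 + 60·3 + 40·0 = 1528.
x* = 1160/302 = 3.84, y* = 1528/302 = 5.06.

(3.84, 5.06)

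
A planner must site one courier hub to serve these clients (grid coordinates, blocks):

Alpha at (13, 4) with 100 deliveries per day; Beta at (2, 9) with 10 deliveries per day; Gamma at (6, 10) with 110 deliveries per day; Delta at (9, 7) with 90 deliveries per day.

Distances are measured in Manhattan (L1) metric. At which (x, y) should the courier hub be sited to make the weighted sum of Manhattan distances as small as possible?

(9, 7)

Manhattan distance separates: Σwᵢ(|x−xᵢ|+|y−yᵢ|) = Σwᵢ|x−xᵢ| + Σwᵢ|y−yᵢ|, so x and y are optimised independently as 1-D weighted medians.
Total weight W = 310; half = 155.
x-coordinate, sorted with cumulative weight:
  x=2 (Beta, w=10) cum 10
  x=6 (Gamma, w=110) cum 120
  x=9 (Delta, w=90) cum 210  ← median
  x=13 (Alpha, w=100) cum 310
⇒ x* = 9
y-coordinate, sorted with cumulative weight:
  y=4 (Alpha, w=100) cum 100
  y=7 (Delta, w=90) cum 190  ← median
  y=9 (Beta, w=10) cum 200
  y=10 (Gamma, w=110) cum 310
⇒ y* = 7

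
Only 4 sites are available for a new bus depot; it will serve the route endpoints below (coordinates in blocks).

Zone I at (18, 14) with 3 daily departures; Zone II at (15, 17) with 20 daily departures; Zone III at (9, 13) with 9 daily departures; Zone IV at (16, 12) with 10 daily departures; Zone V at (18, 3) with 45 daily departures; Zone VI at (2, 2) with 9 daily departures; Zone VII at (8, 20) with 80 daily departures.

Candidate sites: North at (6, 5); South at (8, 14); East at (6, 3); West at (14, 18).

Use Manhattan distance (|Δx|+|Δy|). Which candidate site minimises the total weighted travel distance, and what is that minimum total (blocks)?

Total weighted distance at each candidate:
  North (6, 5): total = 2805
  South (8, 14): total = 1935
  East (6, 3): total = 2941
  West (14, 18): total = 1981
Minimum is at South with total 1935 blocks.

South, total 1935 blocks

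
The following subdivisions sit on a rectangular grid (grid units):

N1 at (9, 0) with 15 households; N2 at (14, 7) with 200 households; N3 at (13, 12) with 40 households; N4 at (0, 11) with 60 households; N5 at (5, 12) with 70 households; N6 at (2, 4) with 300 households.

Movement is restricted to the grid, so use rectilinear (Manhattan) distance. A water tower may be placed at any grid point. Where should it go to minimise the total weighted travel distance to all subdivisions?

(2, 7)

Manhattan distance separates: Σwᵢ(|x−xᵢ|+|y−yᵢ|) = Σwᵢ|x−xᵢ| + Σwᵢ|y−yᵢ|, so x and y are optimised independently as 1-D weighted medians.
Total weight W = 685; half = 342.5.
x-coordinate, sorted with cumulative weight:
  x=0 (N4, w=60) cum 60
  x=2 (N6, w=300) cum 360  ← median
  x=5 (N5, w=70) cum 430
  x=9 (N1, w=15) cum 445
  x=13 (N3, w=40) cum 485
  x=14 (N2, w=200) cum 685
⇒ x* = 2
y-coordinate, sorted with cumulative weight:
  y=0 (N1, w=15) cum 15
  y=4 (N6, w=300) cum 315
  y=7 (N2, w=200) cum 515  ← median
  y=11 (N4, w=60) cum 575
  y=12 (N3, w=40) cum 615
  y=12 (N5, w=70) cum 685
⇒ y* = 7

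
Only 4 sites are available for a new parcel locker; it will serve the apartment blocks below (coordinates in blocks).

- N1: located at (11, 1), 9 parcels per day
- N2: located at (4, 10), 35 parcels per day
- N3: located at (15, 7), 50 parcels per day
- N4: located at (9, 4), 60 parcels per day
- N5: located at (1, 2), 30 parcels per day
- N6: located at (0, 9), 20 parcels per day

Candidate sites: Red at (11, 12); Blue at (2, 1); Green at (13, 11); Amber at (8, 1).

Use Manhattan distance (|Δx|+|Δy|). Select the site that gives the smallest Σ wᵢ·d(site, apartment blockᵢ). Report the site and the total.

Amber, total 1932 blocks

Total weighted distance at each candidate:
  Red (11, 12): total = 2344
  Blue (2, 1): total = 2276
  Green (13, 11): total = 2348
  Amber (8, 1): total = 1932
Minimum is at Amber with total 1932 blocks.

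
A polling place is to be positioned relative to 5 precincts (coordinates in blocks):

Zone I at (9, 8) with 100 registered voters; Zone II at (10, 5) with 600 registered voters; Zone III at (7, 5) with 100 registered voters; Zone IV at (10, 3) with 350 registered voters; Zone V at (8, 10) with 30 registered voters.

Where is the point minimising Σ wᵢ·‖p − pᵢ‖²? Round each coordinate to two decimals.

The minimiser of Σwᵢ‖p−pᵢ‖² is the weighted centroid p* = (Σwᵢpᵢ)/(Σwᵢ).
Σwᵢ = 1180.
Σwᵢxᵢ = 100·9 + 600·10 + 100·7 + 350·10 + 30·8 = 11340.
Σwᵢyᵢ = 100·8 + 600·5 + 100·5 + 350·3 + 30·10 = 5650.
x* = 11340/1180 = 9.61, y* = 5650/1180 = 4.79.

(9.61, 4.79)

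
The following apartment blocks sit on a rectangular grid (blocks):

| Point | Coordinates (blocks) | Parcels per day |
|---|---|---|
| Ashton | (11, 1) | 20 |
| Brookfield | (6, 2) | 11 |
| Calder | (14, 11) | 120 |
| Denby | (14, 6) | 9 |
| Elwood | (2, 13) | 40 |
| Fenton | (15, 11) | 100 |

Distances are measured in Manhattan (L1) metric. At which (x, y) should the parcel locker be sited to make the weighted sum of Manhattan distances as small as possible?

(14, 11)

Manhattan distance separates: Σwᵢ(|x−xᵢ|+|y−yᵢ|) = Σwᵢ|x−xᵢ| + Σwᵢ|y−yᵢ|, so x and y are optimised independently as 1-D weighted medians.
Total weight W = 300; half = 150.
x-coordinate, sorted with cumulative weight:
  x=2 (Elwood, w=40) cum 40
  x=6 (Brookfield, w=11) cum 51
  x=11 (Ashton, w=20) cum 71
  x=14 (Calder, w=120) cum 191  ← median
  x=14 (Denby, w=9) cum 200
  x=15 (Fenton, w=100) cum 300
⇒ x* = 14
y-coordinate, sorted with cumulative weight:
  y=1 (Ashton, w=20) cum 20
  y=2 (Brookfield, w=11) cum 31
  y=6 (Denby, w=9) cum 40
  y=11 (Calder, w=120) cum 160  ← median
  y=11 (Fenton, w=100) cum 260
  y=13 (Elwood, w=40) cum 300
⇒ y* = 11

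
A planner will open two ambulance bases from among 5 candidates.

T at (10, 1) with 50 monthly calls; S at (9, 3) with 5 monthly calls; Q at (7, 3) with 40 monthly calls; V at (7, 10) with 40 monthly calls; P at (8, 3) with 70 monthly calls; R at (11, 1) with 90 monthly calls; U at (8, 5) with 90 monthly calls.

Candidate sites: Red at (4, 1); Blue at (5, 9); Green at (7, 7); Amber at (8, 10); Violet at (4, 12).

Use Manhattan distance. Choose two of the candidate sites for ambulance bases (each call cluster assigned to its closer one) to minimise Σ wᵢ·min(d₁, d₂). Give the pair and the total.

{Red, Green}, total 1860

Evaluate every pair (each demand assigned to the nearer of the two):
  {Red, Green}: total = 1860
  {Red, Amber}: total = 2075
  {Green, Amber}: total = 2200
  {Blue, Green}: total = 2280
  {Green, Violet}: total = 2280
  {Red, Blue}: total = 2335
  {Red, Violet}: total = 2505
  {Blue, Amber}: total = 2970
  {Amber, Violet}: total = 2970
  {Blue, Violet}: total = 3660
Best pair: {Red, Green} with total 1860.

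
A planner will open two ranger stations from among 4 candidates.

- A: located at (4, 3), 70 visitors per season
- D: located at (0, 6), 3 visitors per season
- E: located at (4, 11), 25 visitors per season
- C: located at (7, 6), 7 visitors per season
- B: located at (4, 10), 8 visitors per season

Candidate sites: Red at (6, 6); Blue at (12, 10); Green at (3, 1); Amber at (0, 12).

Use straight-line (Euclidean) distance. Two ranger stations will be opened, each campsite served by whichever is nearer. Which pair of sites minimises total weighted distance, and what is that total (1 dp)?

Evaluate every pair (each demand assigned to the nearer of the two):
  {Red, Green}: total = 351.4
  {Green, Amber}: total = 357.7
  {Red, Amber}: total = 416.2
  {Red, Blue}: total = 447.8
  {Blue, Green}: total = 484.4
  {Blue, Amber}: total = 891.1
Best pair: {Red, Green} with total 351.4.

{Red, Green}, total 351.4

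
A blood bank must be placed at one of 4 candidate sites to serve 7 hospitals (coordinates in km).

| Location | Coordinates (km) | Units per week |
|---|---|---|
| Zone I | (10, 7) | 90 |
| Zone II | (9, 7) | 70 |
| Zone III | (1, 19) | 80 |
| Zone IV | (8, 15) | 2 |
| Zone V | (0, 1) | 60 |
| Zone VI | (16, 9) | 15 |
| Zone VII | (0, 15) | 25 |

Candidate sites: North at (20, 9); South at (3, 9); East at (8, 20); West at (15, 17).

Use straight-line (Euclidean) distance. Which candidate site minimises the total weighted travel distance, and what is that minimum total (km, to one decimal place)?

South, total 2804.7 km

Total weighted distance at each candidate:
  North (20, 9): total = 5319.4
  South (3, 9): total = 2804.7
  East (8, 20): total = 4348.9
  West (15, 17): total = 4783.7
Minimum is at South with total 2804.7 km.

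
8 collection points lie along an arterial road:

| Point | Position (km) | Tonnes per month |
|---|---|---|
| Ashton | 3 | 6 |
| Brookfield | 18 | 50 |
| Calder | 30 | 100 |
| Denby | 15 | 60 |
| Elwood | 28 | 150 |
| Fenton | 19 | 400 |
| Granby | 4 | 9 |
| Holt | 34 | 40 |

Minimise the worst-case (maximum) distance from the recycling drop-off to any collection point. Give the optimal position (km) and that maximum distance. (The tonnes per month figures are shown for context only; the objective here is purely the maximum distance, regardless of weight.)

The 1-center on a line is the midpoint of the two extreme points: leftmost at 3, rightmost at 34.
Optimal location = (3 + 34)/2 = 18.5; maximum distance = (34 − 3)/2 = 15.5.

location 18.5, max distance 15.5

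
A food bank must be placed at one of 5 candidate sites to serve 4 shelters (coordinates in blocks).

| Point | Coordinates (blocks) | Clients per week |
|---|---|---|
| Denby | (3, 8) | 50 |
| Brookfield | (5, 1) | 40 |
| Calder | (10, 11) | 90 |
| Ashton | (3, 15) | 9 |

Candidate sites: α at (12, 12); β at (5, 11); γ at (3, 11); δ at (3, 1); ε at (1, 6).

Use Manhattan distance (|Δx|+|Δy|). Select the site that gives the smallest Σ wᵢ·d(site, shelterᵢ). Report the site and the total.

Total weighted distance at each candidate:
  α (12, 12): total = 1748
  β (5, 11): total = 1154
  γ (3, 11): total = 1296
  δ (3, 1): total = 2086
  ε (1, 6): total = 1919
Minimum is at β with total 1154 blocks.

β, total 1154 blocks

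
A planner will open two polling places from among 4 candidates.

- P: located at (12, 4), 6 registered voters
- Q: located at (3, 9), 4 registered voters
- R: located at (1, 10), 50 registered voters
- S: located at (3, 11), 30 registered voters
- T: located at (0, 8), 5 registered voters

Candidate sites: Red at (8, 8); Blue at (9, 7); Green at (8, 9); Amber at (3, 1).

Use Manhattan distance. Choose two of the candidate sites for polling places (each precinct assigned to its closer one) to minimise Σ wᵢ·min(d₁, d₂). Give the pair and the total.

{Blue, Green}, total 711

Evaluate every pair (each demand assigned to the nearer of the two):
  {Blue, Green}: total = 711
  {Red, Green}: total = 718
  {Green, Amber}: total = 729
  {Red, Blue}: total = 790
  {Red, Amber}: total = 802
  {Blue, Amber}: total = 968
Best pair: {Blue, Green} with total 711.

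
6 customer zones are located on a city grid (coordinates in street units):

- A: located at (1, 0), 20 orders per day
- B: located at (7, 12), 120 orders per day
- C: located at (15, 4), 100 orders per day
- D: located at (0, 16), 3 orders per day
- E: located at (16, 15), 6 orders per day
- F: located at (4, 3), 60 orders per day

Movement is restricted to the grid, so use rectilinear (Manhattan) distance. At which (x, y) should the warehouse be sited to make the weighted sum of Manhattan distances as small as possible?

(7, 4)

Manhattan distance separates: Σwᵢ(|x−xᵢ|+|y−yᵢ|) = Σwᵢ|x−xᵢ| + Σwᵢ|y−yᵢ|, so x and y are optimised independently as 1-D weighted medians.
Total weight W = 309; half = 154.5.
x-coordinate, sorted with cumulative weight:
  x=0 (D, w=3) cum 3
  x=1 (A, w=20) cum 23
  x=4 (F, w=60) cum 83
  x=7 (B, w=120) cum 203  ← median
  x=15 (C, w=100) cum 303
  x=16 (E, w=6) cum 309
⇒ x* = 7
y-coordinate, sorted with cumulative weight:
  y=0 (A, w=20) cum 20
  y=3 (F, w=60) cum 80
  y=4 (C, w=100) cum 180  ← median
  y=12 (B, w=120) cum 300
  y=15 (E, w=6) cum 306
  y=16 (D, w=3) cum 309
⇒ y* = 4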